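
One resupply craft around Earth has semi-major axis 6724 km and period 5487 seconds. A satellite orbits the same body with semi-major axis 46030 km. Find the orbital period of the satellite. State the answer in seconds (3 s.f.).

T₂ ≈ 98300 seconds

Kepler's third law: T² ∝ a³, so T₂ = T₁ (a₂/a₁)^(3/2).
a₂/a₁ = 6.846, (a₂/a₁)^(3/2) = 17.91.
T₂ = 5487 × 17.91 = 98280 seconds.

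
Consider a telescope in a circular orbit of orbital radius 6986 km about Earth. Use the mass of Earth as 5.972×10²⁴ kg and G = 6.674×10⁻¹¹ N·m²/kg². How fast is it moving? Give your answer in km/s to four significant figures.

v ≈ 7.553 km/s

μ = GM = 6.674×10⁻¹¹ × 5.972×10²⁴ = 3.986×10¹⁴ m³/s².
r = 6986 km = 6.986×10⁶ m.
For a circular orbit v = √(μ/r) = √(3.986×10¹⁴ / 6.986×10⁶) = √(5.705×10⁷) = 7553 m/s.
That is 7.553 km/s.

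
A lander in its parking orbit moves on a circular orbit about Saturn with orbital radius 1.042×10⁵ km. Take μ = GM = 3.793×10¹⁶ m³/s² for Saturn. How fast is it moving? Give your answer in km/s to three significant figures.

v ≈ 19.1 km/s

r = 1.042×10⁵ km = 1.042×10⁸ m.
For a circular orbit v = √(μ/r) = √(3.793×10¹⁶ / 1.042×10⁸) = √(3.640×10⁸) = 19080 m/s.
That is 19.08 km/s.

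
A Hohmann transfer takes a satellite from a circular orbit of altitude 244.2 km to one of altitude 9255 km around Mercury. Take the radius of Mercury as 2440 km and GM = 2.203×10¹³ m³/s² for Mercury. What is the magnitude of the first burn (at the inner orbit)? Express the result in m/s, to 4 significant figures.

r₁ = 2440 + 244.2 = 2684.2 km = 2.6842×10⁶ m.
r₂ = 2440 + 9255 = 11695 km = 1.1695×10⁷ m.
Transfer ellipse a_t = (r₁ + r₂)/2 = 7.190×10⁶ m.
At r₁: circular v_c1 = √(μ/r₁) = 2865 m/s; transfer-periherm v_p = √[μ(2/r₁ − 1/a_t)] = 3654 m/s.
Δv₁ = v_p − v_c1 = 789.0 m/s.

Δv ≈ 789.0 m/s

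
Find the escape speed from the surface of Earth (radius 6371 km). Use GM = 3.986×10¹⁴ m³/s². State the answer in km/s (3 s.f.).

r = R = 6.371×10⁶ m.
Escape speed v_esc = √(2μ/r) = √(2 × 3.986×10¹⁴ / 6.371×10⁶) = √(1.251×10⁸) = 11190 m/s.
= 11.19 km/s.

v_esc ≈ 11.2 km/s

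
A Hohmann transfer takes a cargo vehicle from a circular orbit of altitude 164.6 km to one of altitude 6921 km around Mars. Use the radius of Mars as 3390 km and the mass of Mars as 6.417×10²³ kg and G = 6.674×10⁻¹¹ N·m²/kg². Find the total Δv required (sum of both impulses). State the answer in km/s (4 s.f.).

μ = GM = 6.674×10⁻¹¹ × 6.417×10²³ = 4.283×10¹³ m³/s².
r₁ = 3390 + 164.6 = 3554.6 km = 3.5546×10⁶ m.
r₂ = 3390 + 6921 = 10311 km = 1.0311×10⁷ m.
Transfer ellipse a_t = (r₁ + r₂)/2 = 6.933×10⁶ m.
At r₁: circular v_c1 = √(μ/r₁) = 3471 m/s; transfer-periapsis v_p = √[μ(2/r₁ − 1/a_t)] = 4233 m/s.
Δv₁ = v_p − v_c1 = 762.0 m/s.
At r₂: circular v_c2 = √(μ/r₂) = 2038 m/s; transfer-apoapsis v_a = √[μ(2/r₂ − 1/a_t)] = 1459 m/s.
Δv₂ = v_c2 − v_a = 578.7 m/s.
Total Δv = Δv₁ + Δv₂ = 1341 m/s = 1.341 km/s.

Δv_total ≈ 1.341 km/s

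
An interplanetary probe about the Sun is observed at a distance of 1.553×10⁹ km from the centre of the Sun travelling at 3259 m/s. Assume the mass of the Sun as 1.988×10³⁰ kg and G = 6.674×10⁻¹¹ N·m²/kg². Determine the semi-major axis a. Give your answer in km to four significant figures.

a ≈ 8.280×10⁸ km

μ = GM = 6.674×10⁻¹¹ × 1.988×10³⁰ = 1.327×10²⁰ m³/s².
r = 1.553×10¹² m.
Vis-viva rearranged: 1/a = 2/r − v²/μ = 1.288×10⁻¹² − 8.005×10⁻¹⁴ = 1.208×10⁻¹² m⁻¹.
a = 8.280×10¹¹ m = 8.2797×10⁸ km.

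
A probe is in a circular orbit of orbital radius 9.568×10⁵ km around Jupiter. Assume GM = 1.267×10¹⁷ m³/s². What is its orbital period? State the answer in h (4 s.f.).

T ≈ 145.1 h

r = 9.568×10⁵ km = 9.568×10⁸ m.
Kepler's third law: T = 2π√(r³/μ) = 2π√((9.568×10⁸)³ / 1.267×10¹⁷).
r³/μ = 6.913×10⁹ s², so T = 2π × 8.315×10⁴ = 5.224×10⁵ s.
Converting: 5.224×10⁵ s ÷ 3600 = 145.1 h.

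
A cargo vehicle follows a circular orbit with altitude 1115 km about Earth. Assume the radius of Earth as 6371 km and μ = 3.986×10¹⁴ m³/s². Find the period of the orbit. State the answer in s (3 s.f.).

T ≈ 6450 s

r = 6371 + 1115 = 7486.0 km = 7.4860×10⁶ m.
Kepler's third law: T = 2π√(r³/μ) = 2π√((7.486×10⁶)³ / 3.986×10¹⁴).
r³/μ = 1.052×10⁶ s², so T = 2π × 1.026×10³ = 6.446×10³ s.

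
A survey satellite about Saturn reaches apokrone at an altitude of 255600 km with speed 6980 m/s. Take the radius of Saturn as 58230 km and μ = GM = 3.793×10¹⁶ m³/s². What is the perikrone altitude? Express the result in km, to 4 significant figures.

perikrone altitude ≈ 20990 km

r_a = 58230 + 255600 = 3.1383×10⁵ km = 3.138×10⁸ m.
Specific energy ε = v²/2 − μ/r = -9.650×10⁷ J/kg, so a = −μ/(2ε) = 1.965×10⁸ m.
The apsides satisfy r_p + r_a = 2a, so the perikrone radius is 2a − r_a = 7.922×10⁷ m = 79221 km.
Perikrone altitude = 79221 − 58230 = 20991 km.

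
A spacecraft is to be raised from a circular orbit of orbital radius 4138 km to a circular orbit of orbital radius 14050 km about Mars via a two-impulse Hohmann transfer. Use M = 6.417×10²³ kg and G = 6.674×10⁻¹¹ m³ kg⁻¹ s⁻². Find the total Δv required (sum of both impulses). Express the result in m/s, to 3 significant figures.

μ = GM = 6.674×10⁻¹¹ × 6.417×10²³ = 4.283×10¹³ m³/s².
r₁ = 4138 km = 4.138×10⁶ m.
r₂ = 14050 km = 1.405×10⁷ m.
Transfer ellipse a_t = (r₁ + r₂)/2 = 9.094×10⁶ m.
At r₁: circular v_c1 = √(μ/r₁) = 3217 m/s; transfer-periapsis v_p = √[μ(2/r₁ − 1/a_t)] = 3999 m/s.
Δv₁ = v_p − v_c1 = 781.7 m/s.
At r₂: circular v_c2 = √(μ/r₂) = 1746 m/s; transfer-apoapsis v_a = √[μ(2/r₂ − 1/a_t)] = 1178 m/s.
Δv₂ = v_c2 − v_a = 568.2 m/s.
Total Δv = Δv₁ + Δv₂ = 1350 m/s.

Δv_total ≈ 1350 m/s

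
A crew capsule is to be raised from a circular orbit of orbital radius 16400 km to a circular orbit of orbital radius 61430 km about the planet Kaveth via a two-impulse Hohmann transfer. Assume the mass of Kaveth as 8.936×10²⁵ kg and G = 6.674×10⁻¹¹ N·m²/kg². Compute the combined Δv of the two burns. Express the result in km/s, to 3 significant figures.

Δv_total ≈ 8.35 km/s

μ = GM = 6.674×10⁻¹¹ × 8.936×10²⁵ = 5.964×10¹⁵ m³/s².
r₁ = 16400 km = 1.640×10⁷ m.
r₂ = 61430 km = 6.143×10⁷ m.
Transfer ellipse a_t = (r₁ + r₂)/2 = 3.892×10⁷ m.
At r₁: circular v_c1 = √(μ/r₁) = 19070 m/s; transfer-periapsis v_p = √[μ(2/r₁ − 1/a_t)] = 23960 m/s.
Δv₁ = v_p − v_c1 = 4890 m/s.
At r₂: circular v_c2 = √(μ/r₂) = 9853 m/s; transfer-apoapsis v_a = √[μ(2/r₂ − 1/a_t)] = 6396 m/s.
Δv₂ = v_c2 − v_a = 3457 m/s.
Total Δv = Δv₁ + Δv₂ = 8346 m/s = 8.346 km/s.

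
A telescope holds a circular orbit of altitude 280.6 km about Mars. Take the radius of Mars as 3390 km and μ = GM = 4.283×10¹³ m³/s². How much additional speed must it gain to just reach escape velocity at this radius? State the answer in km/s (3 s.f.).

r = 3390 + 280.6 = 3670.6 km = 3.6706×10⁶ m.
Circular speed v_c = √(μ/r) = 3416 m/s.
Escape speed v_esc = √(2μ/r) = √2 × v_c = 4831 m/s.
Δv = v_esc − v_c = 1415 m/s = 1.415 km/s.

Δv ≈ 1.41 km/s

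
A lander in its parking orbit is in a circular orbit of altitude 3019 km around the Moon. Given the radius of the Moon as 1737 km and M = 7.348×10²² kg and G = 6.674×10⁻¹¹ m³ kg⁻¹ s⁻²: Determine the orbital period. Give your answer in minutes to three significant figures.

T ≈ 490 minutes

μ = GM = 6.674×10⁻¹¹ × 7.348×10²² = 4.904×10¹² m³/s².
r = 1737 + 3019 = 4756.0 km = 4.7560×10⁶ m.
Kepler's third law: T = 2π√(r³/μ) = 2π√((4.756×10⁶)³ / 4.904×10¹²).
r³/μ = 2.194×10⁷ s², so T = 2π × 4.684×10³ = 2.943×10⁴ s.
Converting: 2.943×10⁴ s ÷ 60.00 = 490.5 minutes.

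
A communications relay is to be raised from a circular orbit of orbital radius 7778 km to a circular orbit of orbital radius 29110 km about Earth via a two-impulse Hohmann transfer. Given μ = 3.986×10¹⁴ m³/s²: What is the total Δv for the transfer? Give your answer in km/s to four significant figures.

Δv_total ≈ 3.132 km/s

r₁ = 7778 km = 7.778×10⁶ m.
r₂ = 29110 km = 2.911×10⁷ m.
Transfer ellipse a_t = (r₁ + r₂)/2 = 1.844×10⁷ m.
At r₁: circular v_c1 = √(μ/r₁) = 7159 m/s; transfer-perigee v_p = √[μ(2/r₁ − 1/a_t)] = 8993 m/s.
Δv₁ = v_p − v_c1 = 1835 m/s.
At r₂: circular v_c2 = √(μ/r₂) = 3700 m/s; transfer-apogee v_a = √[μ(2/r₂ − 1/a_t)] = 2403 m/s.
Δv₂ = v_c2 − v_a = 1297 m/s.
Total Δv = Δv₁ + Δv₂ = 3132 m/s = 3.132 km/s.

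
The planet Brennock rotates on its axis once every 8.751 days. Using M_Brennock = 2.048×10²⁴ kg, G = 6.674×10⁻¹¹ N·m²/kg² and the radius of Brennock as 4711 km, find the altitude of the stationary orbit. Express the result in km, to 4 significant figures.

h_sync ≈ 1.208×10⁵ km

μ = GM = 6.674×10⁻¹¹ × 2.048×10²⁴ = 1.367×10¹⁴ m³/s².
T = 8.751 days = 7.561×10⁵ s.
A synchronous orbit has period T, so by Kepler's third law a = (μT²/4π²)^(1/3).
μT²/4π² = 1.367×10¹⁴ × (7.561×10⁵)² / 39.48 = 1.979×10²⁴ m³.
a = 1.256×10⁸ m = 1.2555×10⁵ km.
Altitude h = a − R = 1.2555×10⁵ − 4711 = 1.2084×10⁵ km.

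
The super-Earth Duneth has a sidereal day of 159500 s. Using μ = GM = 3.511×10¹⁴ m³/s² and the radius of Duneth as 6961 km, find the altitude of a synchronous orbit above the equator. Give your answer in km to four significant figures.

A synchronous orbit has period T, so by Kepler's third law a = (μT²/4π²)^(1/3).
μT²/4π² = 3.511×10¹⁴ × (1.595×10⁵)² / 39.48 = 2.263×10²³ m³.
a = 6.093×10⁷ m = 60935 km.
Altitude h = a − R = 60935 − 6961 = 53974 km.

h_sync ≈ 53970 km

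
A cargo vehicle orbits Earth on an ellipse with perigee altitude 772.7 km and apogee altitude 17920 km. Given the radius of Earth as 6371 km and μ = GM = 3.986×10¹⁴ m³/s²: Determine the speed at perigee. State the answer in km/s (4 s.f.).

v ≈ 9.286 km/s

r_p = 6371 + 772.7 = 7143.7 km = 7.1437×10⁶ m.
r_a = 6371 + 17920 = 24291 km = 2.4291×10⁷ m.
Semi-major axis a = (r_p + r_a)/2 = 15717 km = 1.572×10⁷ m.
Vis-viva: v² = μ(2/r − 1/a) = 3.986×10¹⁴ × (2.800×10⁻⁷ − 6.362×10⁻⁸) = 8.623×10⁷ m²/s².
v = 9286 m/s = 9.286 km/s.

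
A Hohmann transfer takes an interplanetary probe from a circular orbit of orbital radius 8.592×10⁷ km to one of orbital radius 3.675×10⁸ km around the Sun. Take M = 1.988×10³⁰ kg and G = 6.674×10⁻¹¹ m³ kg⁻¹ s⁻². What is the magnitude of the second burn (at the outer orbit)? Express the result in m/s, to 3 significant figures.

Δv ≈ 7300 m/s

μ = GM = 6.674×10⁻¹¹ × 1.988×10³⁰ = 1.327×10²⁰ m³/s².
r₁ = 8.592×10⁷ km = 8.592×10¹⁰ m.
r₂ = 3.675×10⁸ km = 3.675×10¹¹ m.
Transfer ellipse a_t = (r₁ + r₂)/2 = 2.267×10¹¹ m.
At r₁: circular v_c1 = √(μ/r₁) = 39300 m/s; transfer-perihelion v_p = √[μ(2/r₁ − 1/a_t)] = 50030 m/s.
At r₂: circular v_c2 = √(μ/r₂) = 19000 m/s; transfer-aphelion v_a = √[μ(2/r₂ − 1/a_t)] = 11700 m/s.
Δv₂ = v_c2 − v_a = 7304 m/s.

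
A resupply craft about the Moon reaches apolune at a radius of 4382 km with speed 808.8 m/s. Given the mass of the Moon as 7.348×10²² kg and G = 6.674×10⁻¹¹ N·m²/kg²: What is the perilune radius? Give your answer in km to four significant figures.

μ = GM = 6.674×10⁻¹¹ × 7.348×10²² = 4.904×10¹² m³/s².
r_a = 4.382×10⁶ m.
Specific energy ε = v²/2 − μ/r = -7.921×10⁵ J/kg, so a = −μ/(2ε) = 3.096×10⁶ m.
The apsides satisfy r_p + r_a = 2a, so the perilune radius is 2a − r_a = 1.810×10⁶ m = 1809.5 km.

perilune radius ≈ 1810 km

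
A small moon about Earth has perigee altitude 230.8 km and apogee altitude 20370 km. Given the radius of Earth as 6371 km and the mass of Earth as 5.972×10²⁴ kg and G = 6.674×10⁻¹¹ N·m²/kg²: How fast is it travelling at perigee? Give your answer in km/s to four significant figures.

v ≈ 9.841 km/s

μ = GM = 6.674×10⁻¹¹ × 5.972×10²⁴ = 3.986×10¹⁴ m³/s².
r_p = 6371 + 230.8 = 6601.8 km = 6.6018×10⁶ m.
r_a = 6371 + 20370 = 26741 km = 2.6741×10⁷ m.
Semi-major axis a = (r_p + r_a)/2 = 16671 km = 1.667×10⁷ m.
Vis-viva: v² = μ(2/r − 1/a) = 3.986×10¹⁴ × (3.029×10⁻⁷ − 5.998×10⁻⁸) = 9.684×10⁷ m²/s².
v = 9841 m/s = 9.841 km/s.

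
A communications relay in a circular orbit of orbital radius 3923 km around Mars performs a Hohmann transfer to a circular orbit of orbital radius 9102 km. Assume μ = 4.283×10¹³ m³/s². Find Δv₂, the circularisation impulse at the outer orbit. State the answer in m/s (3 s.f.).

Δv ≈ 486 m/s

r₁ = 3923 km = 3.923×10⁶ m.
r₂ = 9102 km = 9.102×10⁶ m.
Transfer ellipse a_t = (r₁ + r₂)/2 = 6.512×10⁶ m.
At r₁: circular v_c1 = √(μ/r₁) = 3304 m/s; transfer-periapsis v_p = √[μ(2/r₁ − 1/a_t)] = 3906 m/s.
At r₂: circular v_c2 = √(μ/r₂) = 2169 m/s; transfer-apoapsis v_a = √[μ(2/r₂ − 1/a_t)] = 1684 m/s.
Δv₂ = v_c2 − v_a = 485.6 m/s.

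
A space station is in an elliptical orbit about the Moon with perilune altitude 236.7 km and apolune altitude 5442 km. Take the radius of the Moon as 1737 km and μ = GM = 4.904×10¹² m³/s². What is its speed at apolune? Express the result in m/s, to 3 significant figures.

v ≈ 543 m/s

r_p = 1737 + 236.7 = 1973.7 km = 1.9737×10⁶ m.
r_a = 1737 + 5442 = 7179.0 km = 7.1790×10⁶ m.
Semi-major axis a = (r_p + r_a)/2 = 4576.4 km = 4.576×10⁶ m.
Vis-viva: v² = μ(2/r − 1/a) = 4.904×10¹² × (2.786×10⁻⁷ − 2.185×10⁻⁷) = 2.946×10⁵ m²/s².
v = 542.8 m/s.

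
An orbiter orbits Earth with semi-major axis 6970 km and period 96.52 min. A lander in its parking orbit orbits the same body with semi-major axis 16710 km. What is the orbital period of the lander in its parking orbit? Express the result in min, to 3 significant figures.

T₂ ≈ 358 min

Kepler's third law: T² ∝ a³, so T₂ = T₁ (a₂/a₁)^(3/2).
a₂/a₁ = 2.397, (a₂/a₁)^(3/2) = 3.712.
T₂ = 96.52 × 3.712 = 358.3 min.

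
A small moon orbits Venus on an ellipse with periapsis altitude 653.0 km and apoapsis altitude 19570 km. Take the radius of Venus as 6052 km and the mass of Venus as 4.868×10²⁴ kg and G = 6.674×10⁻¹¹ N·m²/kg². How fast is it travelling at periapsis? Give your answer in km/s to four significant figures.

v ≈ 8.764 km/s

μ = GM = 6.674×10⁻¹¹ × 4.868×10²⁴ = 3.249×10¹⁴ m³/s².
r_p = 6052 + 653.0 = 6705.0 km = 6.7050×10⁶ m.
r_a = 6052 + 19570 = 25622 km = 2.5622×10⁷ m.
Semi-major axis a = (r_p + r_a)/2 = 16164 km = 1.616×10⁷ m.
Vis-viva: v² = μ(2/r − 1/a) = 3.249×10¹⁴ × (2.983×10⁻⁷ − 6.187×10⁻⁸) = 7.681×10⁷ m²/s².
v = 8764 m/s = 8.764 km/s.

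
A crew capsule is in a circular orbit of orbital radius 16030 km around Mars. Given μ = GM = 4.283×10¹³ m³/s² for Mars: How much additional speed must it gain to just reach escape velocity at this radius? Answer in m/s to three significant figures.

Δv ≈ 677 m/s

r = 16030 km = 1.603×10⁷ m.
Circular speed v_c = √(μ/r) = 1635 m/s.
Escape speed v_esc = √(2μ/r) = √2 × v_c = 2312 m/s.
Δv = v_esc − v_c = 677.1 m/s.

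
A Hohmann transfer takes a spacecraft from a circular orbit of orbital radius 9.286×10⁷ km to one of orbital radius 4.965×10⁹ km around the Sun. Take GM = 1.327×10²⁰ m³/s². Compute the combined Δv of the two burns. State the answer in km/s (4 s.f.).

r₁ = 9.286×10⁷ km = 9.286×10¹⁰ m.
r₂ = 4.965×10⁹ km = 4.965×10¹² m.
Transfer ellipse a_t = (r₁ + r₂)/2 = 2.529×10¹² m.
At r₁: circular v_c1 = √(μ/r₁) = 37800 m/s; transfer-perihelion v_p = √[μ(2/r₁ − 1/a_t)] = 52970 m/s.
Δv₁ = v_p − v_c1 = 15170 m/s.
At r₂: circular v_c2 = √(μ/r₂) = 5170 m/s; transfer-aphelion v_a = √[μ(2/r₂ − 1/a_t)] = 990.7 m/s.
Δv₂ = v_c2 − v_a = 4179 m/s.
Total Δv = Δv₁ + Δv₂ = 19340 m/s = 19.34 km/s.

Δv_total ≈ 19.34 km/s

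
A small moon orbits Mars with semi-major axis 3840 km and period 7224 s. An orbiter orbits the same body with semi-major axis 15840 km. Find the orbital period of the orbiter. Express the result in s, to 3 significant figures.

T₂ ≈ 60500 s

Kepler's third law: T² ∝ a³, so T₂ = T₁ (a₂/a₁)^(3/2).
a₂/a₁ = 4.125, (a₂/a₁)^(3/2) = 8.378.
T₂ = 7224 × 8.378 = 60520 s.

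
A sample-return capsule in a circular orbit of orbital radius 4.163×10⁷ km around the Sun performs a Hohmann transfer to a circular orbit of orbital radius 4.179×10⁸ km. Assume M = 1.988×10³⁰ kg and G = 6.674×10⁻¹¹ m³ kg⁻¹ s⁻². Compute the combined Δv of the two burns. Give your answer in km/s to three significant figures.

Δv_total ≈ 29.9 km/s

μ = GM = 6.674×10⁻¹¹ × 1.988×10³⁰ = 1.327×10²⁰ m³/s².
r₁ = 4.163×10⁷ km = 4.163×10¹⁰ m.
r₂ = 4.179×10⁸ km = 4.179×10¹¹ m.
Transfer ellipse a_t = (r₁ + r₂)/2 = 2.298×10¹¹ m.
At r₁: circular v_c1 = √(μ/r₁) = 56450 m/s; transfer-perihelion v_p = √[μ(2/r₁ − 1/a_t)] = 76140 m/s.
Δv₁ = v_p − v_c1 = 19680 m/s.
At r₂: circular v_c2 = √(μ/r₂) = 17820 m/s; transfer-aphelion v_a = √[μ(2/r₂ − 1/a_t)] = 7584 m/s.
Δv₂ = v_c2 − v_a = 10230 m/s.
Total Δv = Δv₁ + Δv₂ = 29920 m/s = 29.92 km/s.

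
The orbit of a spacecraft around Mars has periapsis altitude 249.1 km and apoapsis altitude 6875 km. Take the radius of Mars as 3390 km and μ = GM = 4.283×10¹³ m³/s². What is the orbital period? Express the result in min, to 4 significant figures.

T ≈ 293.3 min

r_p = 3390 + 249.1 = 3639.1 km = 3.6391×10⁶ m.
r_a = 3390 + 6875 = 10265 km = 1.0265×10⁷ m.
Semi-major axis a = (r_p + r_a)/2 = (3639.1 + 10265)/2 = 6952.1 km = 6.952×10⁶ m.
By Kepler's third law T = 2π√(a³/μ) = 2π × 2.801×10³ = 1.760×10⁴ s.
= 293.3 min.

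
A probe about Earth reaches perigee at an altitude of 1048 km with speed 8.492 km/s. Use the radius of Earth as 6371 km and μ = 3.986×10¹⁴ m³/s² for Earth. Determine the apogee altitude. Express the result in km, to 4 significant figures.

r_p = 6371 + 1048 = 7419.0 km = 7.419×10⁶ m.
Specific energy ε = v²/2 − μ/r = -1.767×10⁷ J/kg, so a = −μ/(2ε) = 1.128×10⁷ m.
The apsides satisfy r_p + r_a = 2a, so the apogee radius is 2a − r_p = 1.514×10⁷ m = 15139 km.
Apogee altitude = 15139 − 6371 = 8768.2 km.

apogee altitude ≈ 8768 km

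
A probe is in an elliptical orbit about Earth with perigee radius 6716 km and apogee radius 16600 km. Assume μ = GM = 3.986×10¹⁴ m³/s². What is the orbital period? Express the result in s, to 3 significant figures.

T ≈ 12500 s

Semi-major axis a = (r_p + r_a)/2 = (6716.0 + 16600)/2 = 11658 km = 1.166×10⁷ m.
By Kepler's third law T = 2π√(a³/μ) = 2π × 1.994×10³ = 1.253×10⁴ s.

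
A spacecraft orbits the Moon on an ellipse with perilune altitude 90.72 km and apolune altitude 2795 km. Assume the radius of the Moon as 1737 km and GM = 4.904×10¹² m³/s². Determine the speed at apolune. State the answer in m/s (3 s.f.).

r_p = 1737 + 90.72 = 1827.7 km = 1.8277×10⁶ m.
r_a = 1737 + 2795 = 4532.0 km = 4.5320×10⁶ m.
Semi-major axis a = (r_p + r_a)/2 = 3179.9 km = 3.180×10⁶ m.
Vis-viva: v² = μ(2/r − 1/a) = 4.904×10¹² × (4.413×10⁻⁷ − 3.145×10⁻⁷) = 6.220×10⁵ m²/s².
v = 788.6 m/s.

v ≈ 789 m/s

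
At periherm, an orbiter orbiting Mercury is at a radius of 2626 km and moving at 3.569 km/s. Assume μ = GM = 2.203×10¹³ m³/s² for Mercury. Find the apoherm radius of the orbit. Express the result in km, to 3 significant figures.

r_p = 2.626×10⁶ m.
Specific energy ε = v²/2 − μ/r = -2.020×10⁶ J/kg, so a = −μ/(2ε) = 5.452×10⁶ m.
The apsides satisfy r_p + r_a = 2a, so the apoherm radius is 2a − r_p = 8.278×10⁶ m = 8278.3 km.

apoherm radius ≈ 8280 km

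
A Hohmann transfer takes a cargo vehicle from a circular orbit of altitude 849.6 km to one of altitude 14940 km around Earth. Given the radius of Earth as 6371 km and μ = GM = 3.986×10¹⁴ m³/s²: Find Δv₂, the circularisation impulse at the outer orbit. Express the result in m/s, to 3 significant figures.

Δv ≈ 1250 m/s

r₁ = 6371 + 849.6 = 7220.6 km = 7.2206×10⁶ m.
r₂ = 6371 + 14940 = 21311 km = 2.1311×10⁷ m.
Transfer ellipse a_t = (r₁ + r₂)/2 = 1.427×10⁷ m.
At r₁: circular v_c1 = √(μ/r₁) = 7430 m/s; transfer-perigee v_p = √[μ(2/r₁ − 1/a_t)] = 9081 m/s.
At r₂: circular v_c2 = √(μ/r₂) = 4325 m/s; transfer-apogee v_a = √[μ(2/r₂ − 1/a_t)] = 3077 m/s.
Δv₂ = v_c2 − v_a = 1248 m/s.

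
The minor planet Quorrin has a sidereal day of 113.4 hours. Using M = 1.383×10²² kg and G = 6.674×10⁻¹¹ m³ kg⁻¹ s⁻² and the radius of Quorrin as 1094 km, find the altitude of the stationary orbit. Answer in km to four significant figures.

h_sync ≈ 14640 km

μ = GM = 6.674×10⁻¹¹ × 1.383×10²² = 9.230×10¹¹ m³/s².
T = 113.4 hours = 4.082×10⁵ s.
A synchronous orbit has period T, so by Kepler's third law a = (μT²/4π²)^(1/3).
μT²/4π² = 9.230×10¹¹ × (4.082×10⁵)² / 39.48 = 3.897×10²¹ m³.
a = 1.574×10⁷ m = 15736 km.
Altitude h = a − R = 15736 − 1094 = 14642 km.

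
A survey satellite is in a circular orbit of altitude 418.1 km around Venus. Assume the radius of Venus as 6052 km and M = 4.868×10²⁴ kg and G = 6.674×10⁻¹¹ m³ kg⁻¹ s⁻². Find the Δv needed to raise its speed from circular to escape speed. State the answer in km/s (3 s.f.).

Δv ≈ 2.94 km/s

μ = GM = 6.674×10⁻¹¹ × 4.868×10²⁴ = 3.249×10¹⁴ m³/s².
r = 6052 + 418.1 = 6470.1 km = 6.4701×10⁶ m.
Circular speed v_c = √(μ/r) = 7086 m/s.
Escape speed v_esc = √(2μ/r) = √2 × v_c = 10020 m/s.
Δv = v_esc − v_c = 2935 m/s = 2.935 km/s.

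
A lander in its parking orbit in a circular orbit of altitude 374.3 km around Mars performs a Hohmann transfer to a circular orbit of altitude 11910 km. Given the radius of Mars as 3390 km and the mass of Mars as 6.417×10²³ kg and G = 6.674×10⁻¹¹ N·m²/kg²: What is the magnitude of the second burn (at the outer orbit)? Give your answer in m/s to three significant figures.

μ = GM = 6.674×10⁻¹¹ × 6.417×10²³ = 4.283×10¹³ m³/s².
r₁ = 3390 + 374.3 = 3764.3 km = 3.7643×10⁶ m.
r₂ = 3390 + 11910 = 15300 km = 1.5300×10⁷ m.
Transfer ellipse a_t = (r₁ + r₂)/2 = 9.532×10⁶ m.
At r₁: circular v_c1 = √(μ/r₁) = 3373 m/s; transfer-periapsis v_p = √[μ(2/r₁ − 1/a_t)] = 4273 m/s.
At r₂: circular v_c2 = √(μ/r₂) = 1673 m/s; transfer-apoapsis v_a = √[μ(2/r₂ − 1/a_t)] = 1051 m/s.
Δv₂ = v_c2 − v_a = 621.7 m/s.

Δv ≈ 622 m/s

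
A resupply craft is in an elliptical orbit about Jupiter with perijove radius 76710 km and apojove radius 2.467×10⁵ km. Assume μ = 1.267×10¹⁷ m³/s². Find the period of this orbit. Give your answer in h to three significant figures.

Semi-major axis a = (r_p + r_a)/2 = (76710 + 2.4670×10⁵)/2 = 1.6170×10⁵ km = 1.617×10⁸ m.
By Kepler's third law T = 2π√(a³/μ) = 2π × 5.777×10³ = 3.630×10⁴ s.
= 10.08 h.

T ≈ 10.1 h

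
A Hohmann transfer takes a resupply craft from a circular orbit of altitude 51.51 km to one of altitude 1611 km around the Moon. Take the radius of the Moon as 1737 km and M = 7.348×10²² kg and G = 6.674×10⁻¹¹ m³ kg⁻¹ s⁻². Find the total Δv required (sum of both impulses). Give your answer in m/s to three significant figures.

μ = GM = 6.674×10⁻¹¹ × 7.348×10²² = 4.904×10¹² m³/s².
r₁ = 1737 + 51.51 = 1788.5 km = 1.7885×10⁶ m.
r₂ = 1737 + 1611 = 3348.0 km = 3.3480×10⁶ m.
Transfer ellipse a_t = (r₁ + r₂)/2 = 2.568×10⁶ m.
At r₁: circular v_c1 = √(μ/r₁) = 1656 m/s; transfer-perilune v_p = √[μ(2/r₁ − 1/a_t)] = 1891 m/s.
Δv₁ = v_p − v_c1 = 234.7 m/s.
At r₂: circular v_c2 = √(μ/r₂) = 1210 m/s; transfer-apolune v_a = √[μ(2/r₂ − 1/a_t)] = 1010 m/s.
Δv₂ = v_c2 − v_a = 200.3 m/s.
Total Δv = Δv₁ + Δv₂ = 435.0 m/s.

Δv_total ≈ 435 m/s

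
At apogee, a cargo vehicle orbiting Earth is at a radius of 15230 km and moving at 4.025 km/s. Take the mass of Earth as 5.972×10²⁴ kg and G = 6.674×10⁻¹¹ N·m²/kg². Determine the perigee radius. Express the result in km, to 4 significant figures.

perigee radius ≈ 6827 km

μ = GM = 6.674×10⁻¹¹ × 5.972×10²⁴ = 3.986×10¹⁴ m³/s².
r_a = 1.523×10⁷ m.
Specific energy ε = v²/2 − μ/r = -1.807×10⁷ J/kg, so a = −μ/(2ε) = 1.103×10⁷ m.
The apsides satisfy r_p + r_a = 2a, so the perigee radius is 2a − r_a = 6.827×10⁶ m = 6827.3 km.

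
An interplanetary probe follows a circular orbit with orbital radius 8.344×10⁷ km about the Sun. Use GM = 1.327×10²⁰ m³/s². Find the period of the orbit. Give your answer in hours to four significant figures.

r = 8.344×10⁷ km = 8.344×10¹⁰ m.
Kepler's third law: T = 2π√(r³/μ) = 2π√((8.344×10¹⁰)³ / 1.327×10²⁰).
r³/μ = 4.378×10¹² s², so T = 2π × 2.092×10⁶ = 1.315×10⁷ s.
Converting: 1.315×10⁷ s ÷ 3600 = 3652 hours.

T ≈ 3652 hours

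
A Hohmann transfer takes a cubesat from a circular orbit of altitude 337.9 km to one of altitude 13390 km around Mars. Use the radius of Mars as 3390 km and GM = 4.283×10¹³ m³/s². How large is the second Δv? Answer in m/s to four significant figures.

Δv ≈ 634.3 m/s

r₁ = 3390 + 337.9 = 3727.9 km = 3.7279×10⁶ m.
r₂ = 3390 + 13390 = 16780 km = 1.6780×10⁷ m.
Transfer ellipse a_t = (r₁ + r₂)/2 = 1.025×10⁷ m.
At r₁: circular v_c1 = √(μ/r₁) = 3390 m/s; transfer-periapsis v_p = √[μ(2/r₁ − 1/a_t)] = 4336 m/s.
At r₂: circular v_c2 = √(μ/r₂) = 1598 m/s; transfer-apoapsis v_a = √[μ(2/r₂ − 1/a_t)] = 963.3 m/s.
Δv₂ = v_c2 − v_a = 634.3 m/s.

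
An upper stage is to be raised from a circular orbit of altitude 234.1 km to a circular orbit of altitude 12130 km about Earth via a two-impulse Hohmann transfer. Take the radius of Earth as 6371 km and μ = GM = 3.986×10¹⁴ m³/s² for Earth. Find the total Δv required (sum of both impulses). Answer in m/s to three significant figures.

Δv_total ≈ 2940 m/s

r₁ = 6371 + 234.1 = 6605.1 km = 6.6051×10⁶ m.
r₂ = 6371 + 12130 = 18501 km = 1.8501×10⁷ m.
Transfer ellipse a_t = (r₁ + r₂)/2 = 1.255×10⁷ m.
At r₁: circular v_c1 = √(μ/r₁) = 7768 m/s; transfer-perigee v_p = √[μ(2/r₁ − 1/a_t)] = 9431 m/s.
Δv₁ = v_p − v_c1 = 1663 m/s.
At r₂: circular v_c2 = √(μ/r₂) = 4642 m/s; transfer-apogee v_a = √[μ(2/r₂ − 1/a_t)] = 3367 m/s.
Δv₂ = v_c2 − v_a = 1275 m/s.
Total Δv = Δv₁ + Δv₂ = 2937 m/s.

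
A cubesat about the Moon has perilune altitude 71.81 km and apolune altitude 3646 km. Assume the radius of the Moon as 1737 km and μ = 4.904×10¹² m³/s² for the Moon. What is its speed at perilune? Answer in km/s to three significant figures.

r_p = 1737 + 71.81 = 1808.8 km = 1.8088×10⁶ m.
r_a = 1737 + 3646 = 5383.0 km = 5.3830×10⁶ m.
Semi-major axis a = (r_p + r_a)/2 = 3595.9 km = 3.596×10⁶ m.
Vis-viva: v² = μ(2/r − 1/a) = 4.904×10¹² × (1.106×10⁻⁶ − 2.781×10⁻⁷) = 4.059×10⁶ m²/s².
v = 2015 m/s = 2.015 km/s.

v ≈ 2.01 km/s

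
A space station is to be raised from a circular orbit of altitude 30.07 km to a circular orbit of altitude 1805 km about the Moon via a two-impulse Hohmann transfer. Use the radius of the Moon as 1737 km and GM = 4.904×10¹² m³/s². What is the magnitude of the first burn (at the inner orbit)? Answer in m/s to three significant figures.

Δv ≈ 258 m/s

r₁ = 1737 + 30.07 = 1767.1 km = 1.7671×10⁶ m.
r₂ = 1737 + 1805 = 3542.0 km = 3.5420×10⁶ m.
Transfer ellipse a_t = (r₁ + r₂)/2 = 2.655×10⁶ m.
At r₁: circular v_c1 = √(μ/r₁) = 1666 m/s; transfer-perilune v_p = √[μ(2/r₁ − 1/a_t)] = 1924 m/s.
Δv₁ = v_p − v_c1 = 258.4 m/s.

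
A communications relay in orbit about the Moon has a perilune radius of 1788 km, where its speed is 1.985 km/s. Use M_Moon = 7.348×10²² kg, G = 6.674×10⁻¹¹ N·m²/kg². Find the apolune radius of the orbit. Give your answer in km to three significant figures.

μ = GM = 6.674×10⁻¹¹ × 7.348×10²² = 4.904×10¹² m³/s².
r_p = 1.788×10⁶ m.
Specific energy ε = v²/2 − μ/r = -7.726×10⁵ J/kg, so a = −μ/(2ε) = 3.174×10⁶ m.
The apsides satisfy r_p + r_a = 2a, so the apolune radius is 2a − r_p = 4.559×10⁶ m = 4559.1 km.

apolune radius ≈ 4560 km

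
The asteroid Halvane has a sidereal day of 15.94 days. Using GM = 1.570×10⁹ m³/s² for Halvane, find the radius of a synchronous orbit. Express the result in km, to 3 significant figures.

r_sync ≈ 4230 km

T = 15.94 days = 1.377×10⁶ s.
A synchronous orbit has period T, so by Kepler's third law a = (μT²/4π²)^(1/3).
μT²/4π² = 1.570×10⁹ × (1.377×10⁶)² / 39.48 = 7.543×10¹⁹ m³.
a = 4.225×10⁶ m = 4225.2 km.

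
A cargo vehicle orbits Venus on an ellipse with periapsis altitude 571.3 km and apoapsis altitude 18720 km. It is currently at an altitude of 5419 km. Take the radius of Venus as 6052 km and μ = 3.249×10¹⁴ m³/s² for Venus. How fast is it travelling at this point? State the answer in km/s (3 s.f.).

v ≈ 6.00 km/s

r_p = 6052 + 571.3 = 6623.3 km = 6.6233×10⁶ m.
r_a = 6052 + 18720 = 24772 km = 2.4772×10⁷ m.
r = 6052 + 5419 = 11471 km = 1.147×10⁷ m.
Semi-major axis a = (r_p + r_a)/2 = 15698 km = 1.570×10⁷ m.
Vis-viva: v² = μ(2/r − 1/a) = 3.249×10¹⁴ × (1.744×10⁻⁷ − 6.370×10⁻⁸) = 3.595×10⁷ m²/s².
v = 5996 m/s = 5.996 km/s.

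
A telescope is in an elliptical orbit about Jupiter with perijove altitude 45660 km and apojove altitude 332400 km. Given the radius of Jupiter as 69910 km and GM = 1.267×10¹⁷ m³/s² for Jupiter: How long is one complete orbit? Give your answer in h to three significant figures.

T ≈ 20.4 h

r_p = 69910 + 45660 = 115570 km = 1.1557×10⁸ m.
r_a = 69910 + 332400 = 402310 km = 4.0231×10⁸ m.
Semi-major axis a = (r_p + r_a)/2 = (1.1557×10⁵ + 4.0231×10⁵)/2 = 2.5894×10⁵ km = 2.589×10⁸ m.
By Kepler's third law T = 2π√(a³/μ) = 2π × 1.171×10⁴ = 7.355×10⁴ s.
= 20.43 h.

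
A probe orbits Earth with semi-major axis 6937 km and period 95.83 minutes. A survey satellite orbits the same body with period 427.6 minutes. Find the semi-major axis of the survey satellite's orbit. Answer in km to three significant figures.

Kepler's third law: a³ ∝ T², so a₂ = a₁ (T₂/T₁)^(2/3).
T₂/T₁ = 4.462, (T₂/T₁)^(2/3) = 2.710.
a₂ = 6937 × 2.710 = 18800 km.

a₂ ≈ 18800 km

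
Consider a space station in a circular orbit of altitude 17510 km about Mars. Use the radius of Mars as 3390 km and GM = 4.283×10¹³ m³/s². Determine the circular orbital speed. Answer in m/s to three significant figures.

v ≈ 1430 m/s

r = 3390 + 17510 = 20900 km = 2.0900×10⁷ m.
For a circular orbit v = √(μ/r) = √(4.283×10¹³ / 2.090×10⁷) = √(2.049×10⁶) = 1432 m/s.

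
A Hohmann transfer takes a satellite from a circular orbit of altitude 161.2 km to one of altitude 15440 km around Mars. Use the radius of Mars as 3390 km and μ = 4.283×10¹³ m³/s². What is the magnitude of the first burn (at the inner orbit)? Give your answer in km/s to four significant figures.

r₁ = 3390 + 161.2 = 3551.2 km = 3.5512×10⁶ m.
r₂ = 3390 + 15440 = 18830 km = 1.8830×10⁷ m.
Transfer ellipse a_t = (r₁ + r₂)/2 = 1.119×10⁷ m.
At r₁: circular v_c1 = √(μ/r₁) = 3473 m/s; transfer-periapsis v_p = √[μ(2/r₁ − 1/a_t)] = 4505 m/s.
Δv₁ = v_p − v_c1 = 1032 m/s.
= 1.032 km/s.

Δv ≈ 1.032 km/s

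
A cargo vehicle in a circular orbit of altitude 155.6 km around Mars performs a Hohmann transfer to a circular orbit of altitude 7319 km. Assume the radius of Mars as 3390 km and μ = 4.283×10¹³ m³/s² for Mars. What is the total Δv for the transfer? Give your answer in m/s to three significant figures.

r₁ = 3390 + 155.6 = 3545.6 km = 3.5456×10⁶ m.
r₂ = 3390 + 7319 = 10709 km = 1.0709×10⁷ m.
Transfer ellipse a_t = (r₁ + r₂)/2 = 7.127×10⁶ m.
At r₁: circular v_c1 = √(μ/r₁) = 3476 m/s; transfer-periapsis v_p = √[μ(2/r₁ − 1/a_t)] = 4260 m/s.
Δv₁ = v_p − v_c1 = 784.7 m/s.
At r₂: circular v_c2 = √(μ/r₂) = 2000 m/s; transfer-apoapsis v_a = √[μ(2/r₂ − 1/a_t)] = 1411 m/s.
Δv₂ = v_c2 − v_a = 589.3 m/s.
Total Δv = Δv₁ + Δv₂ = 1374 m/s.

Δv_total ≈ 1370 m/s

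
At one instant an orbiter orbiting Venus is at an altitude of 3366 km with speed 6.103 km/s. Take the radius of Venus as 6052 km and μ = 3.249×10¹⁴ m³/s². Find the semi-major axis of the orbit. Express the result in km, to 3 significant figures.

r = 6052 + 3366 = 9418.0 km = 9.418×10⁶ m.
Vis-viva rearranged: 1/a = 2/r − v²/μ = 2.124×10⁻⁷ − 1.146×10⁻⁷ = 9.772×10⁻⁸ m⁻¹.
a = 1.023×10⁷ m = 10233 km.

a ≈ 10200 km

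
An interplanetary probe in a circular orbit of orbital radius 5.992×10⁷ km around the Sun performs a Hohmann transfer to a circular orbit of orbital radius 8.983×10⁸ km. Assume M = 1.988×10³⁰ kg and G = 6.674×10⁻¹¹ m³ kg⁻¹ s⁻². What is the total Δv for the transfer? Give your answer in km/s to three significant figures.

Δv_total ≈ 25.2 km/s

μ = GM = 6.674×10⁻¹¹ × 1.988×10³⁰ = 1.327×10²⁰ m³/s².
r₁ = 5.992×10⁷ km = 5.992×10¹⁰ m.
r₂ = 8.983×10⁸ km = 8.983×10¹¹ m.
Transfer ellipse a_t = (r₁ + r₂)/2 = 4.791×10¹¹ m.
At r₁: circular v_c1 = √(μ/r₁) = 47060 m/s; transfer-perihelion v_p = √[μ(2/r₁ − 1/a_t)] = 64430 m/s.
Δv₁ = v_p − v_c1 = 17380 m/s.
At r₂: circular v_c2 = √(μ/r₂) = 12150 m/s; transfer-aphelion v_a = √[μ(2/r₂ − 1/a_t)] = 4298 m/s.
Δv₂ = v_c2 − v_a = 7855 m/s.
Total Δv = Δv₁ + Δv₂ = 25230 m/s = 25.23 km/s.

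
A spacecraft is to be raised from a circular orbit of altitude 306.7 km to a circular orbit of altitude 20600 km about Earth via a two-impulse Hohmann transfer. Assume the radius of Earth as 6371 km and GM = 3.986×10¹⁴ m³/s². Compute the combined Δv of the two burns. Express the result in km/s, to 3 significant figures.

r₁ = 6371 + 306.7 = 6677.7 km = 6.6777×10⁶ m.
r₂ = 6371 + 20600 = 26971 km = 2.6971×10⁷ m.
Transfer ellipse a_t = (r₁ + r₂)/2 = 1.682×10⁷ m.
At r₁: circular v_c1 = √(μ/r₁) = 7726 m/s; transfer-perigee v_p = √[μ(2/r₁ − 1/a_t)] = 9782 m/s.
Δv₁ = v_p − v_c1 = 2056 m/s.
At r₂: circular v_c2 = √(μ/r₂) = 3844 m/s; transfer-apogee v_a = √[μ(2/r₂ − 1/a_t)] = 2422 m/s.
Δv₂ = v_c2 − v_a = 1422 m/s.
Total Δv = Δv₁ + Δv₂ = 3479 m/s = 3.479 km/s.

Δv_total ≈ 3.48 km/s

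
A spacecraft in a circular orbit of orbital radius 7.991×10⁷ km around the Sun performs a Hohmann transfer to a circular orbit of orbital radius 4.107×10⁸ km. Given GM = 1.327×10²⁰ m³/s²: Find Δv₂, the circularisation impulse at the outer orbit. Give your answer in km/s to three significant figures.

r₁ = 7.991×10⁷ km = 7.991×10¹⁰ m.
r₂ = 4.107×10⁸ km = 4.107×10¹¹ m.
Transfer ellipse a_t = (r₁ + r₂)/2 = 2.453×10¹¹ m.
At r₁: circular v_c1 = √(μ/r₁) = 40750 m/s; transfer-perihelion v_p = √[μ(2/r₁ − 1/a_t)] = 52730 m/s.
At r₂: circular v_c2 = √(μ/r₂) = 17980 m/s; transfer-aphelion v_a = √[μ(2/r₂ − 1/a_t)] = 10260 m/s.
Δv₂ = v_c2 − v_a = 7716 m/s.
= 7.716 km/s.

Δv ≈ 7.72 km/s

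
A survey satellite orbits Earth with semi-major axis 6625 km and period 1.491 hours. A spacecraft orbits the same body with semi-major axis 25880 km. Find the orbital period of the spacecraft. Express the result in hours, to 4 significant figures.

Kepler's third law: T² ∝ a³, so T₂ = T₁ (a₂/a₁)^(3/2).
a₂/a₁ = 3.906, (a₂/a₁)^(3/2) = 7.721.
T₂ = 1.491 × 7.721 = 11.51 hours.

T₂ ≈ 11.51 hours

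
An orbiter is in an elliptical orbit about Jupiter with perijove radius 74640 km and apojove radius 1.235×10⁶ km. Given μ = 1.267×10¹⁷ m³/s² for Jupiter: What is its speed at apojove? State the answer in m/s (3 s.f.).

v ≈ 3420 m/s

Semi-major axis a = (r_p + r_a)/2 = 6.5482×10⁵ km = 6.548×10⁸ m.
Vis-viva: v² = μ(2/r − 1/a) = 1.267×10¹⁷ × (1.619×10⁻⁹ − 1.527×10⁻⁹) = 1.169×10⁷ m²/s².
v = 3420 m/s.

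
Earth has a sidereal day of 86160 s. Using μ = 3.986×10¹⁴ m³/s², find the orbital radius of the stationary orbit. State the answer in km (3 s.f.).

r_sync ≈ 42200 km

A synchronous orbit has period T, so by Kepler's third law a = (μT²/4π²)^(1/3).
μT²/4π² = 3.986×10¹⁴ × (8.616×10⁴)² / 39.48 = 7.495×10²² m³.
a = 4.216×10⁷ m = 42163 km.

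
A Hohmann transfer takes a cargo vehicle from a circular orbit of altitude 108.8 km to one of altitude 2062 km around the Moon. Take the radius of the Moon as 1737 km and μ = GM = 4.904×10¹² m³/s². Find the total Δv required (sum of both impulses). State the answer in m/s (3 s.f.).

r₁ = 1737 + 108.8 = 1845.8 km = 1.8458×10⁶ m.
r₂ = 1737 + 2062 = 3799.0 km = 3.7990×10⁶ m.
Transfer ellipse a_t = (r₁ + r₂)/2 = 2.822×10⁶ m.
At r₁: circular v_c1 = √(μ/r₁) = 1630 m/s; transfer-perilune v_p = √[μ(2/r₁ − 1/a_t)] = 1891 m/s.
Δv₁ = v_p − v_c1 = 261.1 m/s.
At r₂: circular v_c2 = √(μ/r₂) = 1136 m/s; transfer-apolune v_a = √[μ(2/r₂ − 1/a_t)] = 918.8 m/s.
Δv₂ = v_c2 − v_a = 217.4 m/s.
Total Δv = Δv₁ + Δv₂ = 478.4 m/s.

Δv_total ≈ 478 m/s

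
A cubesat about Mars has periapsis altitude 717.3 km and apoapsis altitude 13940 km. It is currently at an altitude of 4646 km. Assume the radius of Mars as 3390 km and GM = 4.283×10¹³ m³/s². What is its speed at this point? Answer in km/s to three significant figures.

v ≈ 2.58 km/s

r_p = 3390 + 717.3 = 4107.3 km = 4.1073×10⁶ m.
r_a = 3390 + 13940 = 17330 km = 1.7330×10⁷ m.
r = 3390 + 4646 = 8036.0 km = 8.036×10⁶ m.
Semi-major axis a = (r_p + r_a)/2 = 10719 km = 1.072×10⁷ m.
Vis-viva: v² = μ(2/r − 1/a) = 4.283×10¹³ × (2.489×10⁻⁷ − 9.330×10⁻⁸) = 6.664×10⁶ m²/s².
v = 2581 m/s = 2.581 km/s.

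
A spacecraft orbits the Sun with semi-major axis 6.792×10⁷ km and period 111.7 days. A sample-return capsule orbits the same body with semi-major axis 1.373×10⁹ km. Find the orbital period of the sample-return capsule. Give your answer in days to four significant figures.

Kepler's third law: T² ∝ a³, so T₂ = T₁ (a₂/a₁)^(3/2).
a₂/a₁ = 20.21, (a₂/a₁)^(3/2) = 90.89.
T₂ = 111.7 × 90.89 = 10150 days.

T₂ ≈ 10150 days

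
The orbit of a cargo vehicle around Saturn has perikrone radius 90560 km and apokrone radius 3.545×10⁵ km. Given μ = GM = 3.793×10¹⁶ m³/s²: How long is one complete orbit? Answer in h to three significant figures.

Semi-major axis a = (r_p + r_a)/2 = (90560 + 3.5450×10⁵)/2 = 2.2253×10⁵ km = 2.225×10⁸ m.
By Kepler's third law T = 2π√(a³/μ) = 2π × 1.704×10⁴ = 1.071×10⁵ s.
= 29.75 h.

T ≈ 29.7 h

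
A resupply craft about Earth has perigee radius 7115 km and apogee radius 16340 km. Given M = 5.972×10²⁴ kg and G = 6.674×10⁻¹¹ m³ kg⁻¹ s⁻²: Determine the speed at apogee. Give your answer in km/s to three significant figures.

v ≈ 3.85 km/s

μ = GM = 6.674×10⁻¹¹ × 5.972×10²⁴ = 3.986×10¹⁴ m³/s².
Semi-major axis a = (r_p + r_a)/2 = 11728 km = 1.173×10⁷ m.
Vis-viva: v² = μ(2/r − 1/a) = 3.986×10¹⁴ × (1.224×10⁻⁷ − 8.527×10⁻⁸) = 1.480×10⁷ m²/s².
v = 3847 m/s = 3.847 km/s.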